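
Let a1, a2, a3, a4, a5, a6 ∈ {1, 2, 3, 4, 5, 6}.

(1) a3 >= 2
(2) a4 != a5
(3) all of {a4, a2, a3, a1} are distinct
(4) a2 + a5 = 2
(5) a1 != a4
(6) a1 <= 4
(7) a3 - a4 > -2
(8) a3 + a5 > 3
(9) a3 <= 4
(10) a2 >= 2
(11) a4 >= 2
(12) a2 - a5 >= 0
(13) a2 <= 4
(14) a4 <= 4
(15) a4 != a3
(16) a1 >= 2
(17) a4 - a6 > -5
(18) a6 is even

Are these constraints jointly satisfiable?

Unsatisfiable

Constraints 1, 6, 9, 10, 11, 13, 14, and 16 confine each of a4, a2, a3, a1 to the 3 values {2, …, 4}.
Constraint 3 requires all 4 of them to be distinct, but only 3 values are available — impossible by the pigeonhole principle.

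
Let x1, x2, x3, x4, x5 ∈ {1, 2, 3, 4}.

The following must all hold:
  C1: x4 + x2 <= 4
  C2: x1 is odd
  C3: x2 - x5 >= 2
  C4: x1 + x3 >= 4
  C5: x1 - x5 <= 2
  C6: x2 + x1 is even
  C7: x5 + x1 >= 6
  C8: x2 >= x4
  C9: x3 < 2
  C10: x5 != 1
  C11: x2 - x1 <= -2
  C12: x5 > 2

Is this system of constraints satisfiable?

Constraints 3, 5, and 11 give x5 − x1 ≥ -2, x1 − x2 ≥ 2, x2 − x5 ≥ 2.
Adding all 3 inequalities: the left sides telescope to 0, and the right sides sum to (-2) + 2 + 2 = 2. So 0 ≥ 2, which is false.

Unsatisfiable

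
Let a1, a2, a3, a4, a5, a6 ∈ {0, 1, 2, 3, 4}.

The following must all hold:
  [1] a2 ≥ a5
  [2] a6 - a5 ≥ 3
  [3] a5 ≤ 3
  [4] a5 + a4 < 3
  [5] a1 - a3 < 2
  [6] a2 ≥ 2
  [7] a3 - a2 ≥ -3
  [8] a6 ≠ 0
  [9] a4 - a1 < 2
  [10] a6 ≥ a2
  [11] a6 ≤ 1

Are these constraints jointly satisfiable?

Unsatisfiable

From constraint 6: a2 ≥ 2. From constraints 10 and 11: a2 ≤ a6 and a6 ≤ 1, so a2 ≤ 1. But 1 < 2, so no value of a2 works.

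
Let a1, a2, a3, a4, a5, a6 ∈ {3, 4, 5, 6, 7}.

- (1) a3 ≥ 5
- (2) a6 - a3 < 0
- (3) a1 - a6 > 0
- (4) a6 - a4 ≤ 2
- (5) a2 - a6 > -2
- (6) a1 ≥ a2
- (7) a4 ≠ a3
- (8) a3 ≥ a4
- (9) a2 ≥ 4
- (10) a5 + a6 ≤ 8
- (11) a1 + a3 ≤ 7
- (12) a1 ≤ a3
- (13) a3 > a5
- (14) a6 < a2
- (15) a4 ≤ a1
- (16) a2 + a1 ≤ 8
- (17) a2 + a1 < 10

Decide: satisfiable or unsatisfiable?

Unsatisfiable

From constraints 6 and 9: a1 ≥ a2 ≥ 4. From constraint 1: a3 ≥ 5. Hence a1 + a3 ≥ 9. But constraint 11 requires a1 + a3 ≤ 7, and 7 < 9. Contradiction.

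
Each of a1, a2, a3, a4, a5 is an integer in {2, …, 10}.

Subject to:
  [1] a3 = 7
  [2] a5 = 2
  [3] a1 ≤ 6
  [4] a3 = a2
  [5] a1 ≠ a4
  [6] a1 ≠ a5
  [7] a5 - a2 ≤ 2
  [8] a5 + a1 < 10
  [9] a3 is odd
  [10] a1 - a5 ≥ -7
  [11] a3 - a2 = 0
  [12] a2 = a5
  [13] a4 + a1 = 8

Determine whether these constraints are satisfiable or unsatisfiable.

Constraint 1 fixes a3 = 7 and constraint 2 fixes a5 = 2. Constraints 4 and 12 give a3 = a2 = a5, so a3 = a5. But 7 ≠ 2 — contradiction.

Unsatisfiable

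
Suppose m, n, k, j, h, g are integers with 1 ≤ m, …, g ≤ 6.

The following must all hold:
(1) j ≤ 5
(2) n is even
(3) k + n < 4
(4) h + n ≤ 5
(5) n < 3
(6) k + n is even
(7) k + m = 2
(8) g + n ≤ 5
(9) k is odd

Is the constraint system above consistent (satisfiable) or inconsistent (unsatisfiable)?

Constraint 9 makes k odd and constraint 2 makes n even, so k + n must be odd. Constraint 6 says k + n is even — contradiction.

Unsatisfiable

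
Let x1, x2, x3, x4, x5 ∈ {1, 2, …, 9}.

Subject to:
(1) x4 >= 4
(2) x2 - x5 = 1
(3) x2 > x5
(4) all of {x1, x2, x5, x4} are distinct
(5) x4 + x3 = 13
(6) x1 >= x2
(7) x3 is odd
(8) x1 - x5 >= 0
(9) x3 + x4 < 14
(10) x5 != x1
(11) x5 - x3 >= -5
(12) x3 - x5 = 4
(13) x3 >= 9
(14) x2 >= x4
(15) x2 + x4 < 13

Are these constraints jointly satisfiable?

One satisfying assignment is x1 = 7, x2 = 6, x3 = 9, x4 = 4, x5 = 5.
For the less obvious constraints — constraint 2: x2 - x5 = 1; constraint 5: x4 + x3 = 13 — and the others hold by inspection.

Satisfiable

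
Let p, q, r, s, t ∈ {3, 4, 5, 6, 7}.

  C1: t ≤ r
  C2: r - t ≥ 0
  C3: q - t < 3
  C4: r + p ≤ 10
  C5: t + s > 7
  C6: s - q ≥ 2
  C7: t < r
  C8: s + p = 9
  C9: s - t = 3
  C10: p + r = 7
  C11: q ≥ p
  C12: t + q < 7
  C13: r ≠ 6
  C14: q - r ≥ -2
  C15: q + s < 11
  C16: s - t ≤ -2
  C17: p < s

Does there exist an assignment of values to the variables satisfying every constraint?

Unsatisfiable

Constraints 2, 6, 14, and 16 give t − s ≥ 2, s − q ≥ 2, q − r ≥ -2, r − t ≥ 0.
Adding all 4 inequalities: the left sides telescope to 0, and the right sides sum to 2 + 2 + (-2) + 0 = 2. So 0 ≥ 2, which is false.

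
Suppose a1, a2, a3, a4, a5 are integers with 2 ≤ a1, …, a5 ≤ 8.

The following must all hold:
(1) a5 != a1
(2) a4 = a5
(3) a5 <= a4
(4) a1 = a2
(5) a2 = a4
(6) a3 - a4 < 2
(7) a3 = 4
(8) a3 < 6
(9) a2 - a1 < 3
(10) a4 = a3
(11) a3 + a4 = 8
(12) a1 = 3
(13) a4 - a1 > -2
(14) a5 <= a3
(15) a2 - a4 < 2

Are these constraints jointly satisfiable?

Constraint 12 fixes a1 = 3 and constraint 7 fixes a3 = 4. Constraints 4, 5, and 10 give a1 = a2 = a4 = a3, so a1 = a3. But 3 ≠ 4 — contradiction.

Unsatisfiable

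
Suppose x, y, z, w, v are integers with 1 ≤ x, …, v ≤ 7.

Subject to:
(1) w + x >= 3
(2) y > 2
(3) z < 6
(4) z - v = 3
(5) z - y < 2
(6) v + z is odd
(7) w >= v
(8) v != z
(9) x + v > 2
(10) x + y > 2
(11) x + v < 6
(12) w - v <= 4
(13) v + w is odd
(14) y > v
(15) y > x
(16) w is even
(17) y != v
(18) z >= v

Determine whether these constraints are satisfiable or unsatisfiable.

Take x = 2, y = 3, z = 4, w = 4, v = 1. Then constraint 1: w + x = 6; constraint 4: z - v = 3; constraint 5: z - y = 1, and every other listed constraint is also met.

Satisfiable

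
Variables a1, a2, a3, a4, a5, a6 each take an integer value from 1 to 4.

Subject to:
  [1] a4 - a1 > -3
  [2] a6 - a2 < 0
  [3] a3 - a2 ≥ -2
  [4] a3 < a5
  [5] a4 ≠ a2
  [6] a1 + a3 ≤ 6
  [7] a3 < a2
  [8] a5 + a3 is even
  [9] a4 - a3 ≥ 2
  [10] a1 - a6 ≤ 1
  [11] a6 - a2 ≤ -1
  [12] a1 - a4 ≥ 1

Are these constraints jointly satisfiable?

Constraints 3, 9, 10, 11, and 12 give a3 − a2 ≥ -2, a2 − a6 ≥ 1, a6 − a1 ≥ -1, a1 − a4 ≥ 1, a4 − a3 ≥ 2.
Adding all 5 inequalities: the left sides telescope to 0, and the right sides sum to (-2) + 1 + (-1) + 1 + 2 = 1. So 0 ≥ 1, which is false.

Unsatisfiable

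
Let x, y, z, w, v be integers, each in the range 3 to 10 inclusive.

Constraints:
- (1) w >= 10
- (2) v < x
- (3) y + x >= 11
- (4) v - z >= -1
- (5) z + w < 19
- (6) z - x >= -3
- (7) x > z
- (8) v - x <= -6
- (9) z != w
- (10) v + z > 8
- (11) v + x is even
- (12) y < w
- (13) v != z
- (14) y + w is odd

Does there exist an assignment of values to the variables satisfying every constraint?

Unsatisfiable

Constraints 4, 6, and 8 give x − v ≥ 6, v − z ≥ -1, z − x ≥ -3.
Adding all 3 inequalities: the left sides telescope to 0, and the right sides sum to 6 + (-1) + (-3) = 2. So 0 ≥ 2, which is false.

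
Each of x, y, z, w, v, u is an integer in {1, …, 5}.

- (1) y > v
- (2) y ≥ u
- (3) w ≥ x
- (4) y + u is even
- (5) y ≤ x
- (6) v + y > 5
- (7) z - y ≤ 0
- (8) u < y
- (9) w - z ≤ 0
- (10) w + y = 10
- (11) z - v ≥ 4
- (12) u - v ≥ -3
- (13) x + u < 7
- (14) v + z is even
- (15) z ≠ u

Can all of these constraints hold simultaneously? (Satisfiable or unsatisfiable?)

Try x = 5, y = 5, z = 5, w = 5, v = 1, u = 1.
Check constraint 6: v + y = 6; constraint 7: z - y = 0; constraint 9: w - z = 0. The remaining constraints are straightforward to verify.

Satisfiable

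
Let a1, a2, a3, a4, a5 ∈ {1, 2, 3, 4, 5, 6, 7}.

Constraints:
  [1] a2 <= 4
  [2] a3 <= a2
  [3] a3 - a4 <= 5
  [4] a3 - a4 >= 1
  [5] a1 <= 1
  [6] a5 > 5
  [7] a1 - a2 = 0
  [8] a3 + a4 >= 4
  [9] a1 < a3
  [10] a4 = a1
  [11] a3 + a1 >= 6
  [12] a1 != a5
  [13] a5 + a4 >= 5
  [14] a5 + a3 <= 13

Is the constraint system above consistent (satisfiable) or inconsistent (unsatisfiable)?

Unsatisfiable

From constraints 1 and 2: a3 ≤ a2 ≤ 4. From constraint 5: a1 ≤ 1. Hence a3 + a1 ≤ 5. But constraint 11 requires a3 + a1 ≥ 6, and 6 > 5. Contradiction.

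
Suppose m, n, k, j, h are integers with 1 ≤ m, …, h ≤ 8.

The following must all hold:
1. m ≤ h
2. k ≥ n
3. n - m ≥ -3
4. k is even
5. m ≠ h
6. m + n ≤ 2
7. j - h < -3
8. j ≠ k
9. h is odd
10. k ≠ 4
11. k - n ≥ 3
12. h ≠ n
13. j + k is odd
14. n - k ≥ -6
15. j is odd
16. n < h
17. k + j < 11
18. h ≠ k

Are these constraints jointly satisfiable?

Satisfiable

Take m = 1, n = 1, k = 6, j = 3, h = 7. Then constraint 3: n - m = 0; constraint 6: m + n = 2, and every other listed constraint is also met.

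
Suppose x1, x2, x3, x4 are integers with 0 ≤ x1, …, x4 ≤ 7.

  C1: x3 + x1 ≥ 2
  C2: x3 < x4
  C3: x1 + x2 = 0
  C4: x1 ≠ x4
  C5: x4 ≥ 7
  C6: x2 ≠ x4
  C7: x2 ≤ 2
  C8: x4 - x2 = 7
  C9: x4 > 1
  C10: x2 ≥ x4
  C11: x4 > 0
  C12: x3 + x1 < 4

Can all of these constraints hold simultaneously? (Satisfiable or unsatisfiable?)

Unsatisfiable

From constraints 5 and 10: x2 ≥ x4 and x4 ≥ 7, so x2 ≥ 7. From constraint 7: x2 ≤ 2. But 2 < 7, so no value of x2 works.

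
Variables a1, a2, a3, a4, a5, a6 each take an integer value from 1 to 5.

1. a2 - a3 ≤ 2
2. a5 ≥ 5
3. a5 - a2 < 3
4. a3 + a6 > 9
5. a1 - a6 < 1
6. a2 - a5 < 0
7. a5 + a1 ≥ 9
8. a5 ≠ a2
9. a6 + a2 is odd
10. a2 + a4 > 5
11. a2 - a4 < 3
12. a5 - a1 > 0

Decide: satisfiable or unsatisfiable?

One satisfying assignment is a1 = 4, a2 = 4, a3 = 5, a4 = 4, a5 = 5, a6 = 5.
For the less obvious constraints — constraint 1: a2 - a3 = -1; constraint 3: a5 - a2 = 1; constraint 4: a3 + a6 = 10 — and the others hold by inspection.

Satisfiable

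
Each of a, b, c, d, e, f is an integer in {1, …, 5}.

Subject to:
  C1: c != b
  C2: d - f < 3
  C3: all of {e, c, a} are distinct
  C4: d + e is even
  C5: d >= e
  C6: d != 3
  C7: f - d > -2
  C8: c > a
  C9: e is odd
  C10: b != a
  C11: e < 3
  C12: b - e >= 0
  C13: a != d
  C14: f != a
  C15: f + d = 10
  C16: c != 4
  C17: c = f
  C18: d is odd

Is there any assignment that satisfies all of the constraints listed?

Satisfiable

Try a = 4, b = 2, c = 5, d = 5, e = 1, f = 5.
Check constraint 2: d - f = 0; constraint 7: f - d = 0. The remaining constraints are straightforward to verify.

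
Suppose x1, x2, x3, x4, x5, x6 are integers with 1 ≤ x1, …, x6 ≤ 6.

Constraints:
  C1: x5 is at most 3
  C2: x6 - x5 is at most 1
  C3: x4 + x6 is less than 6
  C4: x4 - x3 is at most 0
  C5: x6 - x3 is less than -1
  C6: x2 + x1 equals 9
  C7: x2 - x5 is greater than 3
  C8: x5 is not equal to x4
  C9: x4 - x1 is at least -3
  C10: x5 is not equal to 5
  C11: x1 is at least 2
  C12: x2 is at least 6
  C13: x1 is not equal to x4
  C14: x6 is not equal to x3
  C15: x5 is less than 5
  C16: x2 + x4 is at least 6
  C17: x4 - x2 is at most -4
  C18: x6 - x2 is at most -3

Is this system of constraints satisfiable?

Satisfiable

Try x1 = 3, x2 = 6, x3 = 4, x4 = 2, x5 = 1, x6 = 2.
Check constraint 2: x6 - x5 = 1; constraint 3: x4 + x6 = 4. The remaining constraints are straightforward to verify.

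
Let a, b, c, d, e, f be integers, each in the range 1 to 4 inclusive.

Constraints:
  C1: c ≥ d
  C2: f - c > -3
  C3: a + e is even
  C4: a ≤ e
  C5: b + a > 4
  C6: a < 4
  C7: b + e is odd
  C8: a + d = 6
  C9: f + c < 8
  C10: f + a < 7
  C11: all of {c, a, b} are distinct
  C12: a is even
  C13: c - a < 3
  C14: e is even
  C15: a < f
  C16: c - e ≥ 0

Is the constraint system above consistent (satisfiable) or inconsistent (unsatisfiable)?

Satisfiable

Take a = 2, b = 3, c = 4, d = 4, e = 4, f = 3. Then constraint 2: f - c = -1; constraint 5: b + a = 5, and every other listed constraint is also met.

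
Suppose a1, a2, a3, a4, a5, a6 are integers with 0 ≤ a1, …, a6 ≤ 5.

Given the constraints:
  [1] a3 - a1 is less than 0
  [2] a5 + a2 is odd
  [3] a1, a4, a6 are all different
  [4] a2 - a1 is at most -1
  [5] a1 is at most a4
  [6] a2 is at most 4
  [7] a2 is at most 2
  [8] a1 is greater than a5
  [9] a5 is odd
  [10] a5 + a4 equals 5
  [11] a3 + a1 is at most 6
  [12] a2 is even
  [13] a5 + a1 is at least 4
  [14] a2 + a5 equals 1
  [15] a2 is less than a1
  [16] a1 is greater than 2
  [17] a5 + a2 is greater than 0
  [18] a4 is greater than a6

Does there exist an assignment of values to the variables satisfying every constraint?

Satisfiable

Take a1 = 3, a2 = 0, a3 = 2, a4 = 4, a5 = 1, a6 = 2. Then constraint 1: a3 - a1 = -1; constraint 4: a2 - a1 = -3; constraint 10: a5 + a4 = 5, and every other listed constraint is also met.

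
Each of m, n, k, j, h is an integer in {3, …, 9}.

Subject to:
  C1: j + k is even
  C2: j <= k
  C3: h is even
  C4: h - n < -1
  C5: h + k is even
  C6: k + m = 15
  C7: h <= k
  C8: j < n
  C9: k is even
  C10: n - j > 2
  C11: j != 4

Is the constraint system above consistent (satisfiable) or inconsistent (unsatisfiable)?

Satisfiable

Setting (m, n, k, j, h) = (9, 9, 6, 6, 6) satisfies everything: constraint 4: h - n = -3; constraint 6: k + m = 15, and the others follow.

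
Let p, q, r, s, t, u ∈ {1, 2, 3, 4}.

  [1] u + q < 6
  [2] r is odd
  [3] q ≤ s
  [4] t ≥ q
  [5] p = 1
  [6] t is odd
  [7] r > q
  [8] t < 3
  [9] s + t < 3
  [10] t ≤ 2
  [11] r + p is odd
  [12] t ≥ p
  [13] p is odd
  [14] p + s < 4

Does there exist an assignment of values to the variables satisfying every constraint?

Unsatisfiable

Constraint 2 makes r odd and constraint 13 makes p odd, so r + p must be even. Constraint 11 says r + p is odd — contradiction.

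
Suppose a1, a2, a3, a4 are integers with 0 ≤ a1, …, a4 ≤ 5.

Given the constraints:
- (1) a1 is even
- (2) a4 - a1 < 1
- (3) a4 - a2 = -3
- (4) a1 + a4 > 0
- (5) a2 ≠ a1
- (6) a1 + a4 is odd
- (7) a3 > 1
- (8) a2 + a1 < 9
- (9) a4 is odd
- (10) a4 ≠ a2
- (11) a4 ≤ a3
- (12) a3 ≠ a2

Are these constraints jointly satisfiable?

One satisfying assignment is a1 = 2, a2 = 4, a3 = 5, a4 = 1.
For the less obvious constraints — constraint 2: a4 - a1 = -1; constraint 3: a4 - a2 = -3 — and the others hold by inspection.

Satisfiable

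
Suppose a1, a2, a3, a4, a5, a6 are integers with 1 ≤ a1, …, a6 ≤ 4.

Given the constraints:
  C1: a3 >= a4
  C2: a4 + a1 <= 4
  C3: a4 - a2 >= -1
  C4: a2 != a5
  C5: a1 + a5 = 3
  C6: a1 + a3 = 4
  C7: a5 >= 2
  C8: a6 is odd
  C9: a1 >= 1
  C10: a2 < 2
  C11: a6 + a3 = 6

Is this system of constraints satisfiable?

Setting (a1, a2, a3, a4, a5, a6) = (1, 1, 3, 1, 2, 3) satisfies everything: constraint 2: a4 + a1 = 2; constraint 3: a4 - a2 = 0; constraint 5: a1 + a5 = 3, and the others follow.

Satisfiable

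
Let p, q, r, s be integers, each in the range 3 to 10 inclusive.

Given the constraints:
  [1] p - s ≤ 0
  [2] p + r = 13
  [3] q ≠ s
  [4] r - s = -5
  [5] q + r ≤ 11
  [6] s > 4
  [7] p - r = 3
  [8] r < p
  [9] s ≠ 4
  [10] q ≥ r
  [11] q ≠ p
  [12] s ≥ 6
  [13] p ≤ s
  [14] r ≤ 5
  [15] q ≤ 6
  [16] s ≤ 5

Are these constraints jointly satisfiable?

From constraints 13 and 16: p ≤ s ≤ 5. From constraints 10 and 15: r ≤ q ≤ 6. Hence p + r ≤ 11. But constraint 2 requires p + r = 13, and 13 > 11. Contradiction.

Unsatisfiable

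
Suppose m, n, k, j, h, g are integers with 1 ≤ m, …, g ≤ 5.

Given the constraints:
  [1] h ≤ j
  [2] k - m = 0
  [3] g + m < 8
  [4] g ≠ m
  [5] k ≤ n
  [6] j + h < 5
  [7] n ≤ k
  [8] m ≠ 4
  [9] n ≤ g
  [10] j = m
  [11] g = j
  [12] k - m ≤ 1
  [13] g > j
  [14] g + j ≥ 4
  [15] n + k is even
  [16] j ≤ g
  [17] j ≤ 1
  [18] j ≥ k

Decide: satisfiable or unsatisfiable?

From constraints 10 and 11, g = j = m, so g = m. But constraint 4 says g ≠ m. Contradiction.

Unsatisfiable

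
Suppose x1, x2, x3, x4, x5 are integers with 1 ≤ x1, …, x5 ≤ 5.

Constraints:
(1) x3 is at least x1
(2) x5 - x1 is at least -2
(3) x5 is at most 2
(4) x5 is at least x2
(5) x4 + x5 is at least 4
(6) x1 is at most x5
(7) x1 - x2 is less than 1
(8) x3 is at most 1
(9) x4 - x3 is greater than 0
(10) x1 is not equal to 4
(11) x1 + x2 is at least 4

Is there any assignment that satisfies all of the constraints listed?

Unsatisfiable

From constraints 1 and 8: x1 ≤ x3 ≤ 1. From constraints 3 and 4: x2 ≤ x5 ≤ 2. Hence x1 + x2 ≤ 3. But constraint 11 requires x1 + x2 ≥ 4, and 4 > 3. Contradiction.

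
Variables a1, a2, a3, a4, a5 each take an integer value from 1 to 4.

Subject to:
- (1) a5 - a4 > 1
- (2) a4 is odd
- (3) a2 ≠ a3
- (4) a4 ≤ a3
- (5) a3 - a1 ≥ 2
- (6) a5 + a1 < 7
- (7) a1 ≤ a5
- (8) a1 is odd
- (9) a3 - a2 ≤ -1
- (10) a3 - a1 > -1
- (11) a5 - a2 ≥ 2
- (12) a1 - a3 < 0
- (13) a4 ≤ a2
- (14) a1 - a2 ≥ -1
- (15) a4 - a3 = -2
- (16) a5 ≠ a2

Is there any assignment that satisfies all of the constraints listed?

Constraints 5, 9, and 14 give a2 − a3 ≥ 1, a3 − a1 ≥ 2, a1 − a2 ≥ -1.
Adding all 3 inequalities: the left sides telescope to 0, and the right sides sum to 1 + 2 + (-1) = 2. So 0 ≥ 2, which is false.

Unsatisfiable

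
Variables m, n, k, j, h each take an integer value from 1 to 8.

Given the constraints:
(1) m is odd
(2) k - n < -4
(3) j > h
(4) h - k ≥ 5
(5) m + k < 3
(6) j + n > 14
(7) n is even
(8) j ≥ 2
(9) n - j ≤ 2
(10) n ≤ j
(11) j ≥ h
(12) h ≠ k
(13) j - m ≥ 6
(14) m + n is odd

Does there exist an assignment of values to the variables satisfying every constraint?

Try m = 1, n = 8, k = 1, j = 8, h = 7.
Check constraint 2: k - n = -7; constraint 4: h - k = 6. The remaining constraints are straightforward to verify.

Satisfiable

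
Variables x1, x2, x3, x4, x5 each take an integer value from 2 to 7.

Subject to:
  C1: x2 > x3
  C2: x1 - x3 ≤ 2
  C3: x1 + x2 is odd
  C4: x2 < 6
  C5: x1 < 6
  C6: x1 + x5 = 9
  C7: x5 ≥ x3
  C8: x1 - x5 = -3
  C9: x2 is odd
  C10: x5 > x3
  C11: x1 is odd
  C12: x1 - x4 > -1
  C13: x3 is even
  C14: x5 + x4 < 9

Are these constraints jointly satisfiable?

Unsatisfiable

Constraint 11 makes x1 odd and constraint 9 makes x2 odd, so x1 + x2 must be even. Constraint 3 says x1 + x2 is odd — contradiction.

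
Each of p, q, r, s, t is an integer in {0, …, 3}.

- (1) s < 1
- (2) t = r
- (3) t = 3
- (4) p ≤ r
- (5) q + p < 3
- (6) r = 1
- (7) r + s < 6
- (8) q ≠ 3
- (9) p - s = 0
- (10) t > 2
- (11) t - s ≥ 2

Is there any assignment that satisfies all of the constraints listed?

Constraint 3 fixes t = 3 and constraint 6 fixes r = 1, but constraint 2 requires t = r. Since 3 ≠ 1, contradiction.

Unsatisfiable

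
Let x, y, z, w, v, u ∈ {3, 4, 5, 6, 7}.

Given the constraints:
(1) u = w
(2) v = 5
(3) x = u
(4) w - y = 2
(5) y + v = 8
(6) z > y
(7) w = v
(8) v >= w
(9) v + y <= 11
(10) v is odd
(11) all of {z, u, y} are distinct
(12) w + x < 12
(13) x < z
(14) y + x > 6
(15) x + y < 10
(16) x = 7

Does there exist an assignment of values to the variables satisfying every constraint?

Constraint 16 fixes x = 7 and constraint 2 fixes v = 5. Constraints 1, 3, and 7 give x = u = w = v, so x = v. But 7 ≠ 5 — contradiction.

Unsatisfiable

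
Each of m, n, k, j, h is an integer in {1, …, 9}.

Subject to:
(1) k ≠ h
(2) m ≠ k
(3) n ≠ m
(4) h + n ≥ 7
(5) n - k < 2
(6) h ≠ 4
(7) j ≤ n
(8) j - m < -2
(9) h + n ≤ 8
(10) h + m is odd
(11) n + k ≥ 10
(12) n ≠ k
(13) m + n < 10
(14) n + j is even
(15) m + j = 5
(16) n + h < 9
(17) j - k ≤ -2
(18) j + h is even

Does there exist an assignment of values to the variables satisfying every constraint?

Satisfiable

Setting (m, n, k, j, h) = (4, 5, 6, 1, 3) satisfies everything: constraint 4: h + n = 8; constraint 5: n - k = -1, and the others follow.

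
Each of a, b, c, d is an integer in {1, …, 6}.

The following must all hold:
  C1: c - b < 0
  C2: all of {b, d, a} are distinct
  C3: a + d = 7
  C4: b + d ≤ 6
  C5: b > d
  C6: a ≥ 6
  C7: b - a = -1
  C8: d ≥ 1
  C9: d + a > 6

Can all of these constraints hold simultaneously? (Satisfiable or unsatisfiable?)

Try a = 6, b = 5, c = 2, d = 1.
Check constraint 1: c - b = -3; constraint 3: a + d = 7; constraint 4: b + d = 6. The remaining constraints are straightforward to verify.

Satisfiable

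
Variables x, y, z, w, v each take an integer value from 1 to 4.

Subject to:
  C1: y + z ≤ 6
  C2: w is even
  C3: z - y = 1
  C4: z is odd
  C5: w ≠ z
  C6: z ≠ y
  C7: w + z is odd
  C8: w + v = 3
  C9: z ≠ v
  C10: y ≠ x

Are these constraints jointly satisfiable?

One satisfying assignment is x = 3, y = 2, z = 3, w = 2, v = 1.
For the less obvious constraints — constraint 1: y + z = 5; constraint 3: z - y = 1 — and the others hold by inspection.

Satisfiable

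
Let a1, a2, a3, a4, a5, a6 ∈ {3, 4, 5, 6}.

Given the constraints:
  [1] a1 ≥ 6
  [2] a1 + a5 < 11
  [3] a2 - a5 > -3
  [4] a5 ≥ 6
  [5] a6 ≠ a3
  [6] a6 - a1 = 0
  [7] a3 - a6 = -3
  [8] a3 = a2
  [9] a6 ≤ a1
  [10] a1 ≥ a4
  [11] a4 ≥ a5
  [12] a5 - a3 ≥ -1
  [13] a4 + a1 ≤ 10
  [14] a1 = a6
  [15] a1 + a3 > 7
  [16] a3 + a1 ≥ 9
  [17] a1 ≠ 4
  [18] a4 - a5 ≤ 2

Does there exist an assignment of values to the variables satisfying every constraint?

Unsatisfiable

From constraints 4 and 11: a4 ≥ a5 ≥ 6. From constraint 1: a1 ≥ 6. Hence a4 + a1 ≥ 12. But constraint 13 requires a4 + a1 ≤ 10, and 10 < 12. Contradiction.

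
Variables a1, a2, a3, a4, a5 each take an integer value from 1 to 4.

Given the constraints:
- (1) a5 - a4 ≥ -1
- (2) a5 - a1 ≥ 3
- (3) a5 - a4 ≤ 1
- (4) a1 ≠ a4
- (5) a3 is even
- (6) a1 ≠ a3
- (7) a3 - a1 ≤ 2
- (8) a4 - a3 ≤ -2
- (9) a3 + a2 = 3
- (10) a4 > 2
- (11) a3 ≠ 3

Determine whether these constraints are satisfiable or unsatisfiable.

Constraints 2, 3, 7, and 8 give a1 − a3 ≥ -2, a3 − a4 ≥ 2, a4 − a5 ≥ -1, a5 − a1 ≥ 3.
Adding all 4 inequalities: the left sides telescope to 0, and the right sides sum to (-2) + 2 + (-1) + 3 = 2. So 0 ≥ 2, which is false.

Unsatisfiable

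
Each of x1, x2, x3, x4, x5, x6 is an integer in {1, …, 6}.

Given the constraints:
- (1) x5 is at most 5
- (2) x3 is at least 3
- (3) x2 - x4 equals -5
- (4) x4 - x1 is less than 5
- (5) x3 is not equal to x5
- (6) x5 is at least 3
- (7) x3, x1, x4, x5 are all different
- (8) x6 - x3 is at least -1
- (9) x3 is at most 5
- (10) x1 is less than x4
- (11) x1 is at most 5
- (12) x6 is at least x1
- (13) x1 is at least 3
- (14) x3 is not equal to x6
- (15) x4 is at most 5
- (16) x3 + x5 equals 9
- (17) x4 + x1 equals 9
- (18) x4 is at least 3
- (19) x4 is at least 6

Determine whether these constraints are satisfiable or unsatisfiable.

Constraints 1, 2, 6, 9, 11, 13, 15, and 18 confine each of x3, x1, x4, x5 to the 3 values {3, …, 5}.
Constraint 7 requires all 4 of them to be distinct, but only 3 values are available — impossible by the pigeonhole principle.

Unsatisfiable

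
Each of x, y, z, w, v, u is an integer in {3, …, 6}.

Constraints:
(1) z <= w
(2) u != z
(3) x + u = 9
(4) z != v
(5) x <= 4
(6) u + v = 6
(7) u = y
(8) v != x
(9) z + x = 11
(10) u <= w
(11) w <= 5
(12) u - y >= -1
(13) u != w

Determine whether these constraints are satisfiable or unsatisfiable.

Unsatisfiable

From constraints 1 and 11: z ≤ w ≤ 5. From constraint 5: x ≤ 4. Hence z + x ≤ 9. But constraint 9 requires z + x = 11, and 11 > 9. Contradiction.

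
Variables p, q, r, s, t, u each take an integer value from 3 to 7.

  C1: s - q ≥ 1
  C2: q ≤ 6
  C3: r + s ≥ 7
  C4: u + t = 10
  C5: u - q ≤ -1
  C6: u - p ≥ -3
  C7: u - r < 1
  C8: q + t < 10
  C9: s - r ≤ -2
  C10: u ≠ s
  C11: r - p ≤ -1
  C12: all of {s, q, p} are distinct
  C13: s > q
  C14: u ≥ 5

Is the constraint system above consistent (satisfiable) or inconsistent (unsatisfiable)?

Constraints 1, 5, 6, 9, and 11 give q − u ≥ 1, u − p ≥ -3, p − r ≥ 1, r − s ≥ 2, s − q ≥ 1.
Adding all 5 inequalities: the left sides telescope to 0, and the right sides sum to 1 + (-3) + 1 + 2 + 1 = 2. So 0 ≥ 2, which is false.

Unsatisfiable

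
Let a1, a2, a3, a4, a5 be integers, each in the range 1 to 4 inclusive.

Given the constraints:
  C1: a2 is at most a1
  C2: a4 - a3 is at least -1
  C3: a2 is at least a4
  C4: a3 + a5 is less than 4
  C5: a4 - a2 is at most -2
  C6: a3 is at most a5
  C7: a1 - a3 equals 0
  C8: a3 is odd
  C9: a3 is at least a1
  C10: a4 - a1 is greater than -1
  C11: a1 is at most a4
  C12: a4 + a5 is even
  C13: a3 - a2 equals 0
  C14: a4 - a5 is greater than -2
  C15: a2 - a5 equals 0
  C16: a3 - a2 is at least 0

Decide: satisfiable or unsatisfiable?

Unsatisfiable

Constraints 2, 5, and 16 give a2 − a4 ≥ 2, a4 − a3 ≥ -1, a3 − a2 ≥ 0.
Adding all 3 inequalities: the left sides telescope to 0, and the right sides sum to 2 + (-1) + 0 = 1. So 0 ≥ 1, which is false.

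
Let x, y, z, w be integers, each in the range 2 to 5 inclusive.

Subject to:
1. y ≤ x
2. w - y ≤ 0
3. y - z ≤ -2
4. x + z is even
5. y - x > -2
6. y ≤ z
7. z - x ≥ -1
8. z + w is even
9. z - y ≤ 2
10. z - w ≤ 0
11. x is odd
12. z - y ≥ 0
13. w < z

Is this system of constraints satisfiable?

Constraints 2, 3, and 10 give y − w ≥ 0, w − z ≥ 0, z − y ≥ 2.
Adding all 3 inequalities: the left sides telescope to 0, and the right sides sum to 0 + 0 + 2 = 2. So 0 ≥ 2, which is false.

Unsatisfiable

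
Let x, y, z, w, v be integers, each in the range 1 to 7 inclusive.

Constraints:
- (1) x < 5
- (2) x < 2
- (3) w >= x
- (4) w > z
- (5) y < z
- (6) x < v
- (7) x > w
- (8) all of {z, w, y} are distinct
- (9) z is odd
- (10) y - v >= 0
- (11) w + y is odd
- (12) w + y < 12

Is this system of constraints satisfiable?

Unsatisfiable

Constraints 4, 5, 6, 7, and 10 give x < v, v ≤ y, y < z, z < w, w < x. Chaining: x < v ≤ y < z < w < x, which forces x < x — impossible.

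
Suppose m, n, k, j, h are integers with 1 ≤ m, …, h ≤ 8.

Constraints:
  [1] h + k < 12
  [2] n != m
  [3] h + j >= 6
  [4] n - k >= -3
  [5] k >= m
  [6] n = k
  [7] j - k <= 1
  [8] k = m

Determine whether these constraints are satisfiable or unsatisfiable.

Unsatisfiable

From constraints 6 and 8, n = k = m, so n = m. But constraint 2 says n ≠ m. Contradiction.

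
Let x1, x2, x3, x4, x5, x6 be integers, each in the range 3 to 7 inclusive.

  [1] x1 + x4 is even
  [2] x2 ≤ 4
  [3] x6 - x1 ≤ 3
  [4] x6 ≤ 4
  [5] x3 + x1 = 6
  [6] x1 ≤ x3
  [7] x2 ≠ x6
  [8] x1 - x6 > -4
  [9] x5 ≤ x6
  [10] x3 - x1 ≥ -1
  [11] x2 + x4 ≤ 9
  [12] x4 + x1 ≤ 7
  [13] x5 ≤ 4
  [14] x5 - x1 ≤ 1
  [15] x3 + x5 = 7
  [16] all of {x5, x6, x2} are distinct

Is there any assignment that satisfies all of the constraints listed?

Constraints 2, 4, and 13 confine each of x5, x6, x2 to the 2 values {3, 4} (the domain already gives each ≥ 3).
Constraint 16 requires all 3 of them to be distinct, but only 2 values are available — impossible by the pigeonhole principle.

Unsatisfiable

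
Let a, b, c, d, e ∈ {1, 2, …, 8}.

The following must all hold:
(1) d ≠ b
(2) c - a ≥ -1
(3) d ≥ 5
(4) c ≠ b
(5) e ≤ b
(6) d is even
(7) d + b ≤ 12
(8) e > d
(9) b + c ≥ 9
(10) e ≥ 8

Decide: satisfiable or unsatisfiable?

From constraint 3: d ≥ 5. From constraints 5 and 10: b ≥ e ≥ 8. Hence d + b ≥ 13. But constraint 7 requires d + b ≤ 12, and 12 < 13. Contradiction.

Unsatisfiable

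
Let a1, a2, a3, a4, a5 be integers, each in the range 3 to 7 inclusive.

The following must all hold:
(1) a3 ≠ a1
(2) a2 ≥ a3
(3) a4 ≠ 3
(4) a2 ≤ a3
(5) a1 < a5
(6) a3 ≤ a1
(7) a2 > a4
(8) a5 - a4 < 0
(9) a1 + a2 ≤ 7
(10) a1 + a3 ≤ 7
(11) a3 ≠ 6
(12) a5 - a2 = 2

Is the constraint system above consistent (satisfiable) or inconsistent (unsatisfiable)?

Constraints 4, 5, 6, 7, and 8 give a2 ≤ a3, a3 ≤ a1, a1 < a5, a5 < a4, a4 < a2. Chaining: a2 ≤ a3 ≤ a1 < a5 < a4 < a2, which forces a2 < a2 — impossible.

Unsatisfiable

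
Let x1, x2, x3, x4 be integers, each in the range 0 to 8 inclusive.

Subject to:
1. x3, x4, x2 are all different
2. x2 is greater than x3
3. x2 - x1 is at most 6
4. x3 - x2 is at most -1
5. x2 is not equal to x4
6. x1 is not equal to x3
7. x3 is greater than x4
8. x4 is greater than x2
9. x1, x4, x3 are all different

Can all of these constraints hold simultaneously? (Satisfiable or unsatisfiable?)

Constraints 4, 7, and 8 give x3 < x2, x2 < x4, x4 < x3. Chaining: x3 < x2 < x4 < x3, which forces x3 < x3 — impossible.

Unsatisfiable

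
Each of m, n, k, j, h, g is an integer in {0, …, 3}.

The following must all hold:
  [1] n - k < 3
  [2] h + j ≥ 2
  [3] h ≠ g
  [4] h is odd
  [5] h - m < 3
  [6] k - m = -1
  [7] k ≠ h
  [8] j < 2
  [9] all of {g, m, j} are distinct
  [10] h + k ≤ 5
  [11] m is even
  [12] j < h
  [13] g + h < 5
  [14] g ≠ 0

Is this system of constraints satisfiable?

Satisfiable

Setting (m, n, k, j, h, g) = (2, 2, 1, 0, 3, 1) satisfies everything: constraint 1: n - k = 1; constraint 2: h + j = 3, and the others follow.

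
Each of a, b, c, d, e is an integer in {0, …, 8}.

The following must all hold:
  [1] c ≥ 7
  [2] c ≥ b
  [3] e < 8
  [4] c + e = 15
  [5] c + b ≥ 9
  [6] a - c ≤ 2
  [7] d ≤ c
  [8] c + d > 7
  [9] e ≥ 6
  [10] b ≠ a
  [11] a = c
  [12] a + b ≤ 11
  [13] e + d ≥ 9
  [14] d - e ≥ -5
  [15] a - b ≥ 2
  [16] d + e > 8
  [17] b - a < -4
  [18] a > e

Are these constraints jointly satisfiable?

One satisfying assignment is a = 8, b = 3, c = 8, d = 2, e = 7.
For the less obvious constraints — constraint 4: c + e = 15; constraint 5: c + b = 11; constraint 6: a - c = 0 — and the others hold by inspection.

Satisfiable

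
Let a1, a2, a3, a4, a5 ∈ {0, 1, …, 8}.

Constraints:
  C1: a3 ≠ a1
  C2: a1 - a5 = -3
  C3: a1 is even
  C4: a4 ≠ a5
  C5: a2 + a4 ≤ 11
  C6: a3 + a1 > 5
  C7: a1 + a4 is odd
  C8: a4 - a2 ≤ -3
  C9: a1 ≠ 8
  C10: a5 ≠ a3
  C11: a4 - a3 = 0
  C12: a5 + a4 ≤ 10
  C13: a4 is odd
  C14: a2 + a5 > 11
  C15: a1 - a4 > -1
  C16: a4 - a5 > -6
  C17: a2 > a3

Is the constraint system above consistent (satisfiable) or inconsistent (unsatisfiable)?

Take a1 = 4, a2 = 7, a3 = 3, a4 = 3, a5 = 7. Then constraint 2: a1 - a5 = -3; constraint 5: a2 + a4 = 10, and every other listed constraint is also met.

Satisfiable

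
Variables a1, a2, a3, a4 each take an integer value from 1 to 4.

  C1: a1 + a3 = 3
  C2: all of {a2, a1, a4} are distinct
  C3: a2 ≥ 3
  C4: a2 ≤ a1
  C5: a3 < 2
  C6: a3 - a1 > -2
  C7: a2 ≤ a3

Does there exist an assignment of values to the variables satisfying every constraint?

Unsatisfiable

From constraints 3 and 7: a3 ≥ a2 and a2 ≥ 3, so a3 ≥ 3. From constraint 5: a3 ≤ 1. But 1 < 3, so no value of a3 works.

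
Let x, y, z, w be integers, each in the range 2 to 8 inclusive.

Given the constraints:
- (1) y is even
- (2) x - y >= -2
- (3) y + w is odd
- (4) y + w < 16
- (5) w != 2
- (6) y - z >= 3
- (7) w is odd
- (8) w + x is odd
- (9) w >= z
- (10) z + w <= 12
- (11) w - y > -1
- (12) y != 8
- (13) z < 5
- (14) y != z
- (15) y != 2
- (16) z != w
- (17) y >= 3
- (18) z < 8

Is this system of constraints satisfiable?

Try x = 6, y = 6, z = 2, w = 7.
Check constraint 2: x - y = 0; constraint 4: y + w = 13; constraint 6: y - z = 4. The remaining constraints are straightforward to verify.

Satisfiable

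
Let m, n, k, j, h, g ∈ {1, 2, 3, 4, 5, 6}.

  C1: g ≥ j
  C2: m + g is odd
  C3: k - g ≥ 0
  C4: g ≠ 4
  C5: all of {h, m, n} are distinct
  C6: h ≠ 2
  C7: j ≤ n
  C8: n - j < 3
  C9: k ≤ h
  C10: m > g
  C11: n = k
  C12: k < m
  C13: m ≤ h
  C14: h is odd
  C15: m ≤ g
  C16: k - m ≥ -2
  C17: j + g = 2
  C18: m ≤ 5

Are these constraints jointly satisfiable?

Unsatisfiable

Constraints 3, 12, and 15 give k < m, m ≤ g, g ≤ k. Chaining: k < m ≤ g ≤ k, which forces k < k — impossible.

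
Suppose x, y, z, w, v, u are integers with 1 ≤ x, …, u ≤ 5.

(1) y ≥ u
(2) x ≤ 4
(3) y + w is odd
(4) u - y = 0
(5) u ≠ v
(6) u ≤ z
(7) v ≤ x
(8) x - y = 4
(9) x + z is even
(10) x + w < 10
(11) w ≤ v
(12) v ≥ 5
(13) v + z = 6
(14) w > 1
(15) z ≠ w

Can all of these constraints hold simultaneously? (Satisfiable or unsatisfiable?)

From constraints 7 and 12: x ≥ v and v ≥ 5, so x ≥ 5. From constraint 2: x ≤ 4. But 4 < 5, so no value of x works.

Unsatisfiable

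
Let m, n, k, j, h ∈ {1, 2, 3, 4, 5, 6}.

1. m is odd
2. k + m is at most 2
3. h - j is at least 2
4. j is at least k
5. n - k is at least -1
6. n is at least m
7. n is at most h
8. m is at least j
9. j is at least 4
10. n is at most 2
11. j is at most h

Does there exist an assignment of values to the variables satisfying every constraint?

From constraints 8 and 9: m ≥ j and j ≥ 4, so m ≥ 4. From constraints 6 and 10: m ≤ n and n ≤ 2, so m ≤ 2. But 2 < 4, so no value of m works.

Unsatisfiable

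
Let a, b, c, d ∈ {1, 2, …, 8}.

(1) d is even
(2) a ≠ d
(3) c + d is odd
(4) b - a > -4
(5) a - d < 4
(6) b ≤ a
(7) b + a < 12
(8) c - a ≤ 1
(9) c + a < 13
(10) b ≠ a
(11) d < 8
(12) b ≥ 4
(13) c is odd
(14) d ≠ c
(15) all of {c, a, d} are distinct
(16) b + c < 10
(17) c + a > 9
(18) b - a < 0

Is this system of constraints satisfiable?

Satisfiable

One satisfying assignment is a = 7, b = 4, c = 5, d = 6.
For the less obvious constraints — constraint 4: b - a = -3; constraint 5: a - d = 1; constraint 7: b + a = 11 — and the others hold by inspection.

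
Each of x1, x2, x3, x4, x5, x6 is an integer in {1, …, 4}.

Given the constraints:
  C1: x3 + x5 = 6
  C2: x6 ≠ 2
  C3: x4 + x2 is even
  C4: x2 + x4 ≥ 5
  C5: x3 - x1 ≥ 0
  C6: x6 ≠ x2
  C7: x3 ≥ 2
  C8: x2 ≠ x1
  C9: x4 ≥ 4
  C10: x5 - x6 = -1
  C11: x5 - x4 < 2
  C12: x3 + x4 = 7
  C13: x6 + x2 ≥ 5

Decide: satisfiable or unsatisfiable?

Setting (x1, x2, x3, x4, x5, x6) = (1, 2, 3, 4, 3, 4) satisfies everything: constraint 1: x3 + x5 = 6; constraint 4: x2 + x4 = 6; constraint 5: x3 - x1 = 2, and the others follow.

Satisfiable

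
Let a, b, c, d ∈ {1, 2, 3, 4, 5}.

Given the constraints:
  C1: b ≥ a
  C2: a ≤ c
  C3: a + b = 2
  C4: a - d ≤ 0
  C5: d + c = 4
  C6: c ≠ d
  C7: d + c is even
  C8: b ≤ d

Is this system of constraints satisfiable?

Satisfiable

Try a = 1, b = 1, c = 3, d = 1.
Check constraint 3: a + b = 2; constraint 4: a - d = 0. The remaining constraints are straightforward to verify.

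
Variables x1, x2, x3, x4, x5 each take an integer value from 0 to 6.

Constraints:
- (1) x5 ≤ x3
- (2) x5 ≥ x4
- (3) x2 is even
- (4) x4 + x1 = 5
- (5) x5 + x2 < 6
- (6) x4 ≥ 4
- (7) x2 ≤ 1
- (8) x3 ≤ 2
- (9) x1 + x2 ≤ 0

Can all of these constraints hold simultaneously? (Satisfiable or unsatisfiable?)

From constraints 2 and 6: x5 ≥ x4 and x4 ≥ 4, so x5 ≥ 4. From constraints 1 and 8: x5 ≤ x3 and x3 ≤ 2, so x5 ≤ 2. But 2 < 4, so no value of x5 works.

Unsatisfiable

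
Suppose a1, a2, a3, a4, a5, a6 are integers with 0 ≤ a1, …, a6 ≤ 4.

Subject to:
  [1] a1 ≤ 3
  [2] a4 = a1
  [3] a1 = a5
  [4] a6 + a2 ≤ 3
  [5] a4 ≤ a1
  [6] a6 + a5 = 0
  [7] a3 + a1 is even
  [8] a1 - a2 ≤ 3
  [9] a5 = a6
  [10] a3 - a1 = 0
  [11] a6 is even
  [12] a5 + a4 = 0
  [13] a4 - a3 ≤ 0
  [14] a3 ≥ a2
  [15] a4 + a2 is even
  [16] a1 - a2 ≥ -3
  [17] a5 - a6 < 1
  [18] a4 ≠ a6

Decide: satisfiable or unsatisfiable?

From constraints 2, 3, and 9, a4 = a1 = a5 = a6, so a4 = a6. But constraint 18 says a4 ≠ a6. Contradiction.

Unsatisfiable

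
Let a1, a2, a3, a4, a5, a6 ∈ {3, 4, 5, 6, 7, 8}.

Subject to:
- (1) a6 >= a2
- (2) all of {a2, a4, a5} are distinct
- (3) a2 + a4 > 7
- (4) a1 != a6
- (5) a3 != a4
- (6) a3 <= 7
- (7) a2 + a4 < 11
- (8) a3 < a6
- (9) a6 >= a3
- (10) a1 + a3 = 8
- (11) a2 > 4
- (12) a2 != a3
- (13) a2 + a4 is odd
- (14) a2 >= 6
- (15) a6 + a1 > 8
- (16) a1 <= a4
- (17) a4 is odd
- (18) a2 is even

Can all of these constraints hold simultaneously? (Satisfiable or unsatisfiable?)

One satisfying assignment is a1 = 3, a2 = 6, a3 = 5, a4 = 3, a5 = 4, a6 = 8.
For the less obvious constraints — constraint 3: a2 + a4 = 9; constraint 7: a2 + a4 = 9 — and the others hold by inspection.

Satisfiable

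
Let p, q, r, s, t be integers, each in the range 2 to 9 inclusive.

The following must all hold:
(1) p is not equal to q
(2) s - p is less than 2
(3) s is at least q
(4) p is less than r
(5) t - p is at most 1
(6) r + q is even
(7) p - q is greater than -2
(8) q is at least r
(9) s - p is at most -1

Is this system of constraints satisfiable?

Unsatisfiable

Constraints 3, 4, 8, and 9 give r ≤ q, q ≤ s, s < p, p < r. Chaining: r ≤ q ≤ s < p < r, which forces r < r — impossible.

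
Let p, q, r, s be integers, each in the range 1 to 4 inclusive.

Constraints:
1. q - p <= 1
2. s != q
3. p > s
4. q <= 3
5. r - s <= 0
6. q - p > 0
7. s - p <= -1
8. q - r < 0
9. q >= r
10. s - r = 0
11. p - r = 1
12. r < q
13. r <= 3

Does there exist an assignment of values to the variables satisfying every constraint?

Constraints 5, 6, 7, and 8 give r ≤ s, s < p, p < q, q < r. Chaining: r ≤ s < p < q < r, which forces r < r — impossible.

Unsatisfiable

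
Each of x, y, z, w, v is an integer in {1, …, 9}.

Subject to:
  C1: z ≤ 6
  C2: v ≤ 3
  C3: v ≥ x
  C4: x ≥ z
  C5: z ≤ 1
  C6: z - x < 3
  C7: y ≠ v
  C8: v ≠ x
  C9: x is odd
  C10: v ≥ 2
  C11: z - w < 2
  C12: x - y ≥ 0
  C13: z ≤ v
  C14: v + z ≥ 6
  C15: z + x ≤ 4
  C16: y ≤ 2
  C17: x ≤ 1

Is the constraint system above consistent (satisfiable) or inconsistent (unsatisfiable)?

Unsatisfiable

From constraint 2: v ≤ 3. From constraints 4 and 17: z ≤ x ≤ 1. Hence v + z ≤ 4. But constraint 14 requires v + z ≥ 6, and 6 > 4. Contradiction.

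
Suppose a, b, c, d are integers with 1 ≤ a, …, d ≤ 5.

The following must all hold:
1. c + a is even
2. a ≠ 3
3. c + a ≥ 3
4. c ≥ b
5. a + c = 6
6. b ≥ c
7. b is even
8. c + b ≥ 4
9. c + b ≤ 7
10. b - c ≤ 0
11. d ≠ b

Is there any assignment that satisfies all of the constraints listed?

Satisfiable

One satisfying assignment is a = 4, b = 2, c = 2, d = 1.
For the less obvious constraints — constraint 3: c + a = 6; constraint 5: a + c = 6; constraint 8: c + b = 4 — and the others hold by inspection.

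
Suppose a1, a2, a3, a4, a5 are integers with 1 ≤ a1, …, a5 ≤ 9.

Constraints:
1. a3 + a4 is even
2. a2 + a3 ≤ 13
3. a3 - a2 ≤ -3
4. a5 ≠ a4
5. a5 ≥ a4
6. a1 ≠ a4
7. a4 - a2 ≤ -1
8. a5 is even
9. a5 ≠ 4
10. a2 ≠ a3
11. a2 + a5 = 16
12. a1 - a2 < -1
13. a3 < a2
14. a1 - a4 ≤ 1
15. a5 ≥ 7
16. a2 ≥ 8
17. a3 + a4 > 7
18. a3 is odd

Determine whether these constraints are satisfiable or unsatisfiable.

Take a1 = 6, a2 = 8, a3 = 3, a4 = 5, a5 = 8. Then constraint 2: a2 + a3 = 11; constraint 3: a3 - a2 = -5, and every other listed constraint is also met.

Satisfiable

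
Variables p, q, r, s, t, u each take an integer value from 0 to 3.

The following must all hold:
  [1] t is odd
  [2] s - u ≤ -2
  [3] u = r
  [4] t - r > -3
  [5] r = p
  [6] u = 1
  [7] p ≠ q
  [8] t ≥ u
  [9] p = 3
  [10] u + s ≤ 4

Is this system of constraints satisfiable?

Unsatisfiable

Constraint 6 fixes u = 1 and constraint 9 fixes p = 3. Constraints 3 and 5 give u = r = p, so u = p. But 1 ≠ 3 — contradiction.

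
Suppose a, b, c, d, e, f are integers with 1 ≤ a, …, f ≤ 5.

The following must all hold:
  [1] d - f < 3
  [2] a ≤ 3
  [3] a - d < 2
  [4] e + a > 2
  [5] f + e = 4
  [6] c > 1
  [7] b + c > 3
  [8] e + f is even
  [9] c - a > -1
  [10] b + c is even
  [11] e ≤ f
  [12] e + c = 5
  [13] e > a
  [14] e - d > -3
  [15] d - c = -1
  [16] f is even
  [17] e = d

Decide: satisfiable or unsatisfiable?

Try a = 1, b = 1, c = 3, d = 2, e = 2, f = 2.
Check constraint 1: d - f = 0; constraint 3: a - d = -1; constraint 4: e + a = 3. The remaining constraints are straightforward to verify.

Satisfiable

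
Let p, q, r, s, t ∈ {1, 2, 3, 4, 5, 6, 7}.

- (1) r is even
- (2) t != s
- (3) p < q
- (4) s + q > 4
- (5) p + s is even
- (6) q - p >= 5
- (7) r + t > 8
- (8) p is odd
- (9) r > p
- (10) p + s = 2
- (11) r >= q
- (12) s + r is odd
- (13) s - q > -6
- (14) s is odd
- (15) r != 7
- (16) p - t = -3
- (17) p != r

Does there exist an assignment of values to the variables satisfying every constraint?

Setting (p, q, r, s, t) = (1, 6, 6, 1, 4) satisfies everything: constraint 4: s + q = 7; constraint 6: q - p = 5, and the others follow.

Satisfiable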